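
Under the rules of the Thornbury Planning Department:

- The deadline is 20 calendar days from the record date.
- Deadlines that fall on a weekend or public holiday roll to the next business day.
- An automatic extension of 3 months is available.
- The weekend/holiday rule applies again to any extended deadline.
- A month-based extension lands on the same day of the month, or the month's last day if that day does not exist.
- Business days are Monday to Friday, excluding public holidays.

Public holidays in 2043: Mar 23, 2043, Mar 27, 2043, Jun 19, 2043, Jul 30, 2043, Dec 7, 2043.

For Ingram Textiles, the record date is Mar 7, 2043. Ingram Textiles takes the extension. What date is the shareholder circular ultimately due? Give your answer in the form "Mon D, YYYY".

Jun 30, 2043

20 calendar days after Mar 7, 2043 is Mar 27, 2043.
Because Mar 27, 2043 is a listed holiday, the deadline becomes Mar 30, 2043 (Monday).
The 3 months extension carries Mar 30, 2043 to Jun 30, 2043.
Jun 30, 2043 falls on a Tuesday, which is a business day, so no adjustment is needed.
The final due date is Jun 30, 2043.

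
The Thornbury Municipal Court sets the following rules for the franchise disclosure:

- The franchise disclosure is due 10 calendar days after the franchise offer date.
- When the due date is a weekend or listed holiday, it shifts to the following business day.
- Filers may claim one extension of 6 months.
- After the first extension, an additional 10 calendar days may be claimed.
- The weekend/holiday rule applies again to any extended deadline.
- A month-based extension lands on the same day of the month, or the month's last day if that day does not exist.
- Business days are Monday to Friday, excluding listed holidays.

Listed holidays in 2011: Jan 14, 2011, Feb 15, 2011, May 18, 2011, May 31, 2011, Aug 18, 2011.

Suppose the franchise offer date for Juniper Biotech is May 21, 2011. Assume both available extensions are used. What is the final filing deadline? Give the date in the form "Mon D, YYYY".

From May 21, 2011, 10 calendar days later is May 31, 2011.
Because May 31, 2011 is a listed holiday, the deadline becomes Jun 1, 2011 (Wednesday).
The 6 months extension carries Jun 1, 2011 to Dec 1, 2011.
Dec 1, 2011 falls on a Thursday, which is a business day, so no adjustment is needed.
With the 10-day extension, Dec 1, 2011 becomes Dec 11, 2011.
Dec 11, 2011 falls on a Sunday. Rolling to the next business day gives Dec 12, 2011, a Monday.
Deadline: Dec 12, 2011.

Dec 12, 2011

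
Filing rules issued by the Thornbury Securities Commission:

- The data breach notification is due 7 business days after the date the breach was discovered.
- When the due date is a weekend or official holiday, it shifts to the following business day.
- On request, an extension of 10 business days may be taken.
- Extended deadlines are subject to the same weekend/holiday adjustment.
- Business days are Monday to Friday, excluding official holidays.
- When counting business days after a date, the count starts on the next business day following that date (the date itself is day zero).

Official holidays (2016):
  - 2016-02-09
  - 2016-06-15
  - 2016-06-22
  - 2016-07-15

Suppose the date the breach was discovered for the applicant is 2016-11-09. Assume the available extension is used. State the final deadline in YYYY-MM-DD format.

Starting the day after 2016-11-09 and counting 7 business days lands on 2016-11-18.
2016-11-18 falls on a Friday, which is a business day, so no adjustment is needed.
Counting 10 further business days from 2016-11-18 reaches 2016-12-02.
2016-12-02 falls on a Friday, which is a business day, so no adjustment is needed.
The final due date is 2016-12-02.

2016-12-02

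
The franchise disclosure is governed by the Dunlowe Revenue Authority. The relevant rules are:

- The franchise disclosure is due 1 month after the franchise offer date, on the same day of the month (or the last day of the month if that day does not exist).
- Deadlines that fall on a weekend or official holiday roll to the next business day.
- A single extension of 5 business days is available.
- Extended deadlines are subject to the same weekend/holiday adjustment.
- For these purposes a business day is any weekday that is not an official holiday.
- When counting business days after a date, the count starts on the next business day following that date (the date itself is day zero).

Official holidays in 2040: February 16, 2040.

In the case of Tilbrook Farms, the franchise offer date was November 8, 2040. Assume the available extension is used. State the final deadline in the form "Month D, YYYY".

December 17, 2040

1 month after November 8, 2040, on the same day of the month, is December 8, 2040.
December 8, 2040 falls on a Saturday. Rolling to the next business day gives December 10, 2040, a Monday.
Counting 5 further business days from December 10, 2040 reaches December 17, 2040.
December 17, 2040 falls on a Monday, which is a business day, so no adjustment is needed.
The final due date is December 17, 2040.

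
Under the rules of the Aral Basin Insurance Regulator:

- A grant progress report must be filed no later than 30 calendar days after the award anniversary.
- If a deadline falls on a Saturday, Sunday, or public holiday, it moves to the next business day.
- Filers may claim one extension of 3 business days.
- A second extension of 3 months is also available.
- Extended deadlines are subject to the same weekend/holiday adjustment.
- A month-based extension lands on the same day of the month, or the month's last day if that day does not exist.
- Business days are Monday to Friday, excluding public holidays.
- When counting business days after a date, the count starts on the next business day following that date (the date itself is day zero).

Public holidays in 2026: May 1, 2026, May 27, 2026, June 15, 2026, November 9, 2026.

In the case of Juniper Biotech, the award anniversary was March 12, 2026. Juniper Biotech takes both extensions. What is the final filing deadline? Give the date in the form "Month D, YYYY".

July 16, 2026

Trigger date March 12, 2026 + 30 calendar days = April 11, 2026.
Because April 11, 2026 is a Saturday, the deadline becomes April 13, 2026 (Monday).
The 3-business-day extension runs from April 13, 2026 to April 16, 2026.
Since April 16, 2026 is a Thursday and not a holiday, the date is unchanged.
Applying the 3 months extension: 3 months after April 16, 2026 is July 16, 2026.
July 16, 2026 (Thursday) is already a business day.
Final deadline: July 16, 2026.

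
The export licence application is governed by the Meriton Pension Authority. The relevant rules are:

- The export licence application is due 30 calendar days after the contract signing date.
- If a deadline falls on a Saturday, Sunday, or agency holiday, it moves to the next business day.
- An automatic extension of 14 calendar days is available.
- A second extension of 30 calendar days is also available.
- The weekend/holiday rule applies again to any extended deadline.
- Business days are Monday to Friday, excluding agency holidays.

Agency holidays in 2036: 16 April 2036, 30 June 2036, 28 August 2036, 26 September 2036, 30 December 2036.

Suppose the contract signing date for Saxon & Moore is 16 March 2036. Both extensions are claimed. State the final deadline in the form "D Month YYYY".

29 May 2036

From 16 March 2036, 30 calendar days later is 15 April 2036.
15 April 2036 falls on a Tuesday, which is a business day, so no adjustment is needed.
With the 14-day extension, 15 April 2036 becomes 29 April 2036.
29 April 2036 falls on a Tuesday, which is a business day, so no adjustment is needed.
With the 30-day extension, 29 April 2036 becomes 29 May 2036.
29 May 2036 falls on a Thursday, which is a business day, so no adjustment is needed.
Final deadline: 29 May 2036.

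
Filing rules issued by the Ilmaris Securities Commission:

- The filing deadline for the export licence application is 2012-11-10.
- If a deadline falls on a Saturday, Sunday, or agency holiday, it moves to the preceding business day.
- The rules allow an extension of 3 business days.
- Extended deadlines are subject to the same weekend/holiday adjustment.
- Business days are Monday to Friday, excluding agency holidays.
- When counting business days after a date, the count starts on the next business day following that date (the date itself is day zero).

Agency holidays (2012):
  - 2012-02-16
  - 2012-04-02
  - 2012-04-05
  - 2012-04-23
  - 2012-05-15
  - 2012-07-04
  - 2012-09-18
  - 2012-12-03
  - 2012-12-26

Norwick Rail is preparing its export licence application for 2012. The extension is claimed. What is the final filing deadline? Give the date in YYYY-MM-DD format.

The stated deadline is 2012-11-10.
2012-11-10 falls on a Saturday. Rolling to the preceding business day gives 2012-11-09, a Friday.
Applying the 3-business-day extension: 3 business days after 2012-11-09 is 2012-11-14.
Since 2012-11-14 is a Wednesday and not a holiday, the date is unchanged.
Final deadline: 2012-11-14.

2012-11-14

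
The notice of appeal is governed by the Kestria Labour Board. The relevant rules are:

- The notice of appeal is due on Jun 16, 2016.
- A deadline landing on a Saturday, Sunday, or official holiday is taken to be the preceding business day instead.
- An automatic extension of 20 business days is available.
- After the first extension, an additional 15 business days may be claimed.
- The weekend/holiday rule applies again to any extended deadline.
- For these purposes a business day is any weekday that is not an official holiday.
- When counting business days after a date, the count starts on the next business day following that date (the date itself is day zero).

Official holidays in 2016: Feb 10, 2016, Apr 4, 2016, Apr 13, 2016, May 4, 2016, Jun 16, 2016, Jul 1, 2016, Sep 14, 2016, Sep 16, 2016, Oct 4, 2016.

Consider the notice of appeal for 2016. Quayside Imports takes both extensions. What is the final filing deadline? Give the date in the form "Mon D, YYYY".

Start from the fixed due date, Jun 16, 2016.
Jun 16, 2016 is a listed holiday, so it moves to the preceding business day, Jun 15, 2016 (Wednesday).
Applying the 20-business-day extension: 20 business days after Jun 15, 2016 is Jul 15, 2016.
Jul 15, 2016 is a Friday and not a listed holiday, so it stands.
Counting 15 further business days from Jul 15, 2016 reaches Aug 5, 2016.
Aug 5, 2016 is a Friday and not a listed holiday, so it stands.
Deadline: Aug 5, 2016.

Aug 5, 2016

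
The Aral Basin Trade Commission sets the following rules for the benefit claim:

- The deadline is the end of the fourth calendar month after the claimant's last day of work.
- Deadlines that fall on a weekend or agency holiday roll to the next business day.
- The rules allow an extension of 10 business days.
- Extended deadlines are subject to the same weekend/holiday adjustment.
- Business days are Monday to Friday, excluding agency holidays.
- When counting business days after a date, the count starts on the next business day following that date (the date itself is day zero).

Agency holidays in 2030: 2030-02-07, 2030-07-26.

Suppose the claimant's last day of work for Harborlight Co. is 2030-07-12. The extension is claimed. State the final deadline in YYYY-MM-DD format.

4 months after 2030-07-12 falls in November 2030; the last day of that month is 2030-11-30.
2030-11-30 is a Saturday; the next business day is 2030-12-02 (Monday).
Applying the 10-business-day extension: 10 business days after 2030-12-02 is 2030-12-16.
2030-12-16 is a Monday and not a listed holiday, so it stands.
Final deadline: 2030-12-16.

2030-12-16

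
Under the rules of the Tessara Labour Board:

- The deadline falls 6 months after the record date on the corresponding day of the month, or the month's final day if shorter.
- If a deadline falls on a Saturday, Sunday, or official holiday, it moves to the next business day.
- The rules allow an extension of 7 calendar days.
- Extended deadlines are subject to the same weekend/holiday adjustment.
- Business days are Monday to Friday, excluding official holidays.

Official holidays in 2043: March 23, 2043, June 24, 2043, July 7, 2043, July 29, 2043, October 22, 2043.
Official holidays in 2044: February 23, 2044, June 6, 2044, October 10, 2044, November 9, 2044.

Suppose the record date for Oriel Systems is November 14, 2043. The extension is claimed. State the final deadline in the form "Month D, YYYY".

May 23, 2044

6 months from November 14, 2043 is May 14, 2044.
May 14, 2044 falls on a Saturday. Rolling to the next business day gives May 16, 2044, a Monday.
Add the 7 calendar-day extension to May 16, 2044: May 23, 2044.
May 23, 2044 (Monday) is already a business day.
So the filing is due May 23, 2044.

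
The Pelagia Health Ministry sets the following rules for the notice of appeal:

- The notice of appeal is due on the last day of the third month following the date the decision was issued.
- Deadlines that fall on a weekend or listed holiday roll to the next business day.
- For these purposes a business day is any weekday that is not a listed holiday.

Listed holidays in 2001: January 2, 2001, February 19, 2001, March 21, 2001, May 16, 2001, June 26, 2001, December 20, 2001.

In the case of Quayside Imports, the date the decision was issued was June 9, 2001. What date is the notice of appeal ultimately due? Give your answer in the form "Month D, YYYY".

3 months after June 9, 2001 falls in September 2001; the last day of that month is September 30, 2001.
Because September 30, 2001 is a Sunday, the deadline becomes October 1, 2001 (Monday).
Deadline: October 1, 2001.

October 1, 2001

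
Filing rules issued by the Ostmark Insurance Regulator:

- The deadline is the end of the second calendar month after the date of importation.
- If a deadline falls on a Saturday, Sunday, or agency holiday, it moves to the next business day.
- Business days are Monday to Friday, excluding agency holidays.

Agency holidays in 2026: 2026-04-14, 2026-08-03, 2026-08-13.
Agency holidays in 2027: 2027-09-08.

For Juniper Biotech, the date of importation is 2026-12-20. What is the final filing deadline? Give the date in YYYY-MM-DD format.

2 months after 2026-12-20 is February 2027; that month ends on 2027-02-28.
2027-02-28 is a Sunday; the next business day is 2027-03-01 (Monday).
The final due date is 2027-03-01.

2027-03-01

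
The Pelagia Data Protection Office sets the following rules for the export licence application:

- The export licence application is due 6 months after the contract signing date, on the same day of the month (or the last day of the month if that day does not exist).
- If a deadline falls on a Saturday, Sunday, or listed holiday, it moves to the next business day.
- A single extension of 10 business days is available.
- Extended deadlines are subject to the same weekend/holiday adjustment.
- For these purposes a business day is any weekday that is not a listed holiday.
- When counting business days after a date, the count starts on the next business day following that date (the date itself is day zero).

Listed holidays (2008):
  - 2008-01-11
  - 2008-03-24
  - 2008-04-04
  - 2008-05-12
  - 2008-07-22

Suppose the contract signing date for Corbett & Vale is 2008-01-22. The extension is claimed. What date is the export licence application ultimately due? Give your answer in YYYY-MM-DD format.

Moving 6 months forward from 2008-01-22 on the corresponding day gives 2008-07-22.
Because 2008-07-22 is a listed holiday, the deadline becomes 2008-07-23 (Wednesday).
The 10-business-day extension runs from 2008-07-23 to 2008-08-06.
Since 2008-08-06 is a Wednesday and not a holiday, the date is unchanged.
Final deadline: 2008-08-06.

2008-08-06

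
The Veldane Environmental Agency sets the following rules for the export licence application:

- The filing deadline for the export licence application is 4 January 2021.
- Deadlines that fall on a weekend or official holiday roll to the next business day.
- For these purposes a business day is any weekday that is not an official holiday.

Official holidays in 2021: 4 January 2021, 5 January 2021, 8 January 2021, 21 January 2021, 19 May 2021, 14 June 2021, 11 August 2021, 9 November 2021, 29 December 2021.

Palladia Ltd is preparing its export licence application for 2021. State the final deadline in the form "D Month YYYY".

6 January 2021

Start from the fixed due date, 4 January 2021.
Because 4 January 2021 is a listed holiday, the deadline becomes 6 January 2021 (Wednesday).
So the filing is due 6 January 2021.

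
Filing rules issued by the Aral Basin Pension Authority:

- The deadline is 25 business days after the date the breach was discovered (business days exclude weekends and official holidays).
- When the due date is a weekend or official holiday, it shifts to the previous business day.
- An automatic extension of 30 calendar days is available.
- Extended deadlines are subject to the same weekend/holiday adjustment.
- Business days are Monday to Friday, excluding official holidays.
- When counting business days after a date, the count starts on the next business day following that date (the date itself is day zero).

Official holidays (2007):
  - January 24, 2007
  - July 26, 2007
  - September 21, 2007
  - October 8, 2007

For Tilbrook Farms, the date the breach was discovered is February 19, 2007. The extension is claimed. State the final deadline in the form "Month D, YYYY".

April 25, 2007

Counting 25 business days after February 19, 2007 (skipping weekends and listed holidays) reaches March 26, 2007.
March 26, 2007 (Monday) is already a business day.
With the 30-day extension, March 26, 2007 becomes April 25, 2007.
April 25, 2007 is a Wednesday and not a listed holiday, so it stands.
So the filing is due April 25, 2007.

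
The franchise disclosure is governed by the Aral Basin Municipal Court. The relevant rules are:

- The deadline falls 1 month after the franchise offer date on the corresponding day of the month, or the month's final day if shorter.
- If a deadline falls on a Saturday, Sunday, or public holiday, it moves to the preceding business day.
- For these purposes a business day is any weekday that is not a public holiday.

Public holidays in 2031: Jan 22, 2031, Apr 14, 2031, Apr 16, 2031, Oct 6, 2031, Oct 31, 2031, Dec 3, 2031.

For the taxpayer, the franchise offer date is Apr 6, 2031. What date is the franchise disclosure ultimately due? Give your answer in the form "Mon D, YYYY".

May 6, 2031

1 month from Apr 6, 2031 is May 6, 2031.
May 6, 2031 (Tuesday) is already a business day.
Deadline: May 6, 2031.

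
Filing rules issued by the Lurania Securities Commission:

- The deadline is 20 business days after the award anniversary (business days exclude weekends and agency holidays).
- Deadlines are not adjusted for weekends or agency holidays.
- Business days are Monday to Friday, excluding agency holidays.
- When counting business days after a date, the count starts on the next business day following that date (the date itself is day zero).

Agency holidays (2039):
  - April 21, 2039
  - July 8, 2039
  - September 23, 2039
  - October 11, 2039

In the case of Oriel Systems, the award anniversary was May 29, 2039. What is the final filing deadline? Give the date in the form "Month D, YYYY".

June 24, 2039

Counting 20 business days after May 29, 2039 (skipping weekends and listed holidays) reaches June 24, 2039.
June 24, 2039 falls on a Friday. The rules make no weekend/holiday allowance, so it remains June 24, 2039.
So the filing is due June 24, 2039.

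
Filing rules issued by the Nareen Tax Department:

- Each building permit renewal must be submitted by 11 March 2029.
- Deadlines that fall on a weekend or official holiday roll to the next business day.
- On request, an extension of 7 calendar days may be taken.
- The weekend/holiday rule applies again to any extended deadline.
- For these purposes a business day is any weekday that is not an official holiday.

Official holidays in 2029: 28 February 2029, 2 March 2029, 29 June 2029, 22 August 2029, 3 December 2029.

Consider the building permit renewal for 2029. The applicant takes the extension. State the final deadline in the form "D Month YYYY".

The statutory due date is 11 March 2029.
11 March 2029 is a Sunday, so it moves to the next business day, 12 March 2029 (Monday).
The 7-calendar-day extension moves the deadline from 12 March 2029 to 19 March 2029.
Since 19 March 2029 is a Monday and not a holiday, the date is unchanged.
Deadline: 19 March 2029.

19 March 2029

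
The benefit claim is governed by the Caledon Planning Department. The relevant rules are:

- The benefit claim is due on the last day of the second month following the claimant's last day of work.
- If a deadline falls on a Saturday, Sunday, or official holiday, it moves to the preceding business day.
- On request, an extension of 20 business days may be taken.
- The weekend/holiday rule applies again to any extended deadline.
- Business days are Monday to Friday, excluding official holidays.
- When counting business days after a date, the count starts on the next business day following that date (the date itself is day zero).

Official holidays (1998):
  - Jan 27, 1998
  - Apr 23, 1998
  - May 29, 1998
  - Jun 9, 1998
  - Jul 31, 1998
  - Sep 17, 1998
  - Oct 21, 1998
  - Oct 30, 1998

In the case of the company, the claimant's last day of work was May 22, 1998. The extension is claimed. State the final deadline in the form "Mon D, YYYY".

Aug 28, 1998

2 months after May 22, 1998 falls in July 1998; the last day of that month is Jul 31, 1998.
Because Jul 31, 1998 is a listed holiday, the deadline becomes Jul 30, 1998 (Thursday).
Applying the 20-business-day extension: 20 business days after Jul 30, 1998 is Aug 28, 1998.
Aug 28, 1998 is a Friday and not a listed holiday, so it stands.
The final due date is Aug 28, 1998.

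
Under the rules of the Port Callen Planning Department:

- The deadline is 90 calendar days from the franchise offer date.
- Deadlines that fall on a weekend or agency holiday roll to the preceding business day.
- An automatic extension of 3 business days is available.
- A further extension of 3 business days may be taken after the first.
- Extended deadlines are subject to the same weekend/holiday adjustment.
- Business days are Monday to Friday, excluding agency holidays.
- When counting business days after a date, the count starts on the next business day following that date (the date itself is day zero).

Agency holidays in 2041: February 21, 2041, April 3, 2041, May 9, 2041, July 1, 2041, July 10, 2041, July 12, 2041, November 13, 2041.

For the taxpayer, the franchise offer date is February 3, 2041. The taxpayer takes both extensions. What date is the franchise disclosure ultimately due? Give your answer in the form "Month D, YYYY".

90 calendar days after February 3, 2041 is May 4, 2041.
May 4, 2041 is a Saturday, so it moves to the preceding business day, May 3, 2041 (Friday).
Applying the 3-business-day extension: 3 business days after May 3, 2041 is May 8, 2041.
May 8, 2041 is a Wednesday and not a listed holiday, so it stands.
Applying the 3-business-day extension: 3 business days after May 8, 2041 is May 14, 2041.
May 14, 2041 falls on a Tuesday, which is a business day, so no adjustment is needed.
So the filing is due May 14, 2041.

May 14, 2041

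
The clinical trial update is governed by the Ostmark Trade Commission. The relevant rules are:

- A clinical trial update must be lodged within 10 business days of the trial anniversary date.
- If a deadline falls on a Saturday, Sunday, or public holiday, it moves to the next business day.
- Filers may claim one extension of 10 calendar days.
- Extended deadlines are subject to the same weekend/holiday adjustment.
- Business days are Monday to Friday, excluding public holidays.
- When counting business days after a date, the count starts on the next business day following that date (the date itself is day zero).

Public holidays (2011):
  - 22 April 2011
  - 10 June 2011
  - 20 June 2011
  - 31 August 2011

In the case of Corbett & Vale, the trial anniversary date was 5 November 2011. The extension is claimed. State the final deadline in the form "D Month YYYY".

Counting 10 business days after 5 November 2011 (skipping weekends and listed holidays) reaches 18 November 2011.
Since 18 November 2011 is a Friday and not a holiday, the date is unchanged.
Applying the 10-calendar-day extension: 18 November 2011 + 10 days = 28 November 2011.
Since 28 November 2011 is a Monday and not a holiday, the date is unchanged.
Deadline: 28 November 2011.

28 November 2011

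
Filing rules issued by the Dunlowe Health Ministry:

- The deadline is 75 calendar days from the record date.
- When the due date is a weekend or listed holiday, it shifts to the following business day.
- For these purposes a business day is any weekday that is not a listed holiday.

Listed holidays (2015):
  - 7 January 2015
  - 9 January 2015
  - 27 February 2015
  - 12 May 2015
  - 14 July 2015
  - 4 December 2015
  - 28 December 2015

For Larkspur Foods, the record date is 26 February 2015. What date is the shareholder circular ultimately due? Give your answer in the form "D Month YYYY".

75 calendar days after 26 February 2015 is 12 May 2015.
12 May 2015 is a listed holiday, so it moves to the next business day, 13 May 2015 (Wednesday).
Final deadline: 13 May 2015.

13 May 2015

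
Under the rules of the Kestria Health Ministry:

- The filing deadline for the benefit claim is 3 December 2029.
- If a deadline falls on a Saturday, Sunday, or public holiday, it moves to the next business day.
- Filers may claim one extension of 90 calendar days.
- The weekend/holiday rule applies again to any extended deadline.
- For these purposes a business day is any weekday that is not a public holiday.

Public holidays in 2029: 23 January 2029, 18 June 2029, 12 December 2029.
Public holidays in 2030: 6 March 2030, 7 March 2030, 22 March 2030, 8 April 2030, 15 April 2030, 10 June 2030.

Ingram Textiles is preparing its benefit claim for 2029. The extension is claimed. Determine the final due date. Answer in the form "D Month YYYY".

4 March 2030

Start from the fixed due date, 3 December 2029.
3 December 2029 falls on a Monday, which is a business day, so no adjustment is needed.
Applying the 90-calendar-day extension: 3 December 2029 + 90 days = 3 March 2030.
3 March 2030 is a Sunday, so it moves to the next business day, 4 March 2030 (Monday).
Final deadline: 4 March 2030.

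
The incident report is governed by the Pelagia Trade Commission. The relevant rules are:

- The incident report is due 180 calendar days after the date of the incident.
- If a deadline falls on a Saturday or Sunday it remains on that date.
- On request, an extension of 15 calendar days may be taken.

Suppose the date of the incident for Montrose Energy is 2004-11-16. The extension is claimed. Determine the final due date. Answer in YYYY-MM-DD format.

Adding 180 calendar days to 2004-11-16 gives 2005-05-15.
2005-05-15 is a Sunday; no weekend or holiday adjustment applies.
Add the 15 calendar-day extension to 2005-05-15: 2005-05-30.
2005-05-30 is a Monday; no weekend or holiday adjustment applies.
The final due date is 2005-05-30.

2005-05-30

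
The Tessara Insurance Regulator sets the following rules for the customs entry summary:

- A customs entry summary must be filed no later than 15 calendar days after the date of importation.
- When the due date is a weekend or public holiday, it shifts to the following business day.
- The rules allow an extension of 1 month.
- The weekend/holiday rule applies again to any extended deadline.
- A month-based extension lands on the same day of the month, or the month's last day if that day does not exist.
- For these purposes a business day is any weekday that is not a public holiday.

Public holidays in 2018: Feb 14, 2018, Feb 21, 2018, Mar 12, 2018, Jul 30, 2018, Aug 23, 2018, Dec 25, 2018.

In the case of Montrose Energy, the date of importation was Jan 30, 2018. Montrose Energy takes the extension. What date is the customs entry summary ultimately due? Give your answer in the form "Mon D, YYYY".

Mar 15, 2018

Trigger date Jan 30, 2018 + 15 calendar days = Feb 14, 2018.
Feb 14, 2018 is a listed holiday, so it moves to the next business day, Feb 15, 2018 (Thursday).
Applying the 1 month extension: 1 month after Feb 15, 2018 is Mar 15, 2018.
Mar 15, 2018 is a Thursday and not a listed holiday, so it stands.
The final due date is Mar 15, 2018.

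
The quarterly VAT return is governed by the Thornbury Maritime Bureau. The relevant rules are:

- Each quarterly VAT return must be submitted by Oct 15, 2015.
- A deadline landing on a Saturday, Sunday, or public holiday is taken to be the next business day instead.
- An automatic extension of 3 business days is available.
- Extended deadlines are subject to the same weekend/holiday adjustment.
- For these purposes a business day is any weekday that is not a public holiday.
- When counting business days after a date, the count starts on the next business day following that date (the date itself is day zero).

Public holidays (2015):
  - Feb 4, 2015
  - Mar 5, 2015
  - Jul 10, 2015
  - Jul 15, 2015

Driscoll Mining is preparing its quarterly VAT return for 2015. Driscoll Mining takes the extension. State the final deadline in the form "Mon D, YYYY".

The stated deadline is Oct 15, 2015.
Oct 15, 2015 falls on a Thursday, which is a business day, so no adjustment is needed.
Applying the 3-business-day extension: 3 business days after Oct 15, 2015 is Oct 20, 2015.
Oct 20, 2015 (Tuesday) is already a business day.
So the filing is due Oct 20, 2015.

Oct 20, 2015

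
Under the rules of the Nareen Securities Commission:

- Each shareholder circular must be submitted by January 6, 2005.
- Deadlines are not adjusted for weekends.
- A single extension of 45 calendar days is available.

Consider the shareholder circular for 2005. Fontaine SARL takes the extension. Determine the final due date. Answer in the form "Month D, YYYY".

The statutory due date is January 6, 2005.
January 6, 2005 falls on a Thursday. The rules make no weekend/holiday allowance, so it remains January 6, 2005.
Applying the 45-calendar-day extension: January 6, 2005 + 45 days = February 20, 2005.
February 20, 2005 falls on a Sunday. The rules make no weekend/holiday allowance, so it remains February 20, 2005.
So the filing is due February 20, 2005.

February 20, 2005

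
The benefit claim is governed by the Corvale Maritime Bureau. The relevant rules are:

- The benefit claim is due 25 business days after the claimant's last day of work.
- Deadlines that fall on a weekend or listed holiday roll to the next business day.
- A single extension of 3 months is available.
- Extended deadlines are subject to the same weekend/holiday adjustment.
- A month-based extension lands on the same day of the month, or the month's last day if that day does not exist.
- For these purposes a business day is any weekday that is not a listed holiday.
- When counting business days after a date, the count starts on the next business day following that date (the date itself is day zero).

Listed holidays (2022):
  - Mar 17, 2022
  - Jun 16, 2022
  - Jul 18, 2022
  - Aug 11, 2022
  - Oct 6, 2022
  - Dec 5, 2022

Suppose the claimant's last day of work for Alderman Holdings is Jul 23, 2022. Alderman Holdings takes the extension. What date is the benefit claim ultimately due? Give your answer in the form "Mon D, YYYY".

Counting 25 business days after Jul 23, 2022 (skipping weekends and listed holidays) reaches Aug 29, 2022.
Aug 29, 2022 (Monday) is already a business day.
The 3 months extension carries Aug 29, 2022 to Nov 29, 2022.
Nov 29, 2022 (Tuesday) is already a business day.
Final deadline: Nov 29, 2022.

Nov 29, 2022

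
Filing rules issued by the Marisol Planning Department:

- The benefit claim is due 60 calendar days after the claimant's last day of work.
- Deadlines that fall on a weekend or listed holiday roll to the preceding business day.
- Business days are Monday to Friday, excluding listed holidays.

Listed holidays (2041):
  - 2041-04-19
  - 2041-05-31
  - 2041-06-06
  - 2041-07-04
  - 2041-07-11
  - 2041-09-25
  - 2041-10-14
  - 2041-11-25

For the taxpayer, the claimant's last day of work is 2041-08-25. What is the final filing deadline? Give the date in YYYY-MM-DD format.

Trigger date 2041-08-25 + 60 calendar days = 2041-10-24.
2041-10-24 is a Thursday and not a listed holiday, so it stands.
So the filing is due 2041-10-24.

2041-10-24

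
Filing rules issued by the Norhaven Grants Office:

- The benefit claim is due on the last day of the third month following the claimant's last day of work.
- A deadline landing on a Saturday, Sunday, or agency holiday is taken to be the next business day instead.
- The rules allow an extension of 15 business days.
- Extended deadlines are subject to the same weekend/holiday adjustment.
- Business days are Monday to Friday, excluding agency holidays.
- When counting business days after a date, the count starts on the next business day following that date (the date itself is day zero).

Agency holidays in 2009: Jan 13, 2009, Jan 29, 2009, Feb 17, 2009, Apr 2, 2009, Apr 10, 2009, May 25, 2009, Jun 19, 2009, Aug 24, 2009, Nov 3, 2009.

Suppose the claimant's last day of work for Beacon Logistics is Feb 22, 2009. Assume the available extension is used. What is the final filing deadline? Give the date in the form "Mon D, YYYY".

3 months after Feb 22, 2009 falls in May 2009; the last day of that month is May 31, 2009.
May 31, 2009 falls on a Sunday. Rolling to the next business day gives Jun 1, 2009, a Monday.
Counting 15 further business days from Jun 1, 2009 reaches Jun 23, 2009.
Jun 23, 2009 falls on a Tuesday, which is a business day, so no adjustment is needed.
Deadline: Jun 23, 2009.

Jun 23, 2009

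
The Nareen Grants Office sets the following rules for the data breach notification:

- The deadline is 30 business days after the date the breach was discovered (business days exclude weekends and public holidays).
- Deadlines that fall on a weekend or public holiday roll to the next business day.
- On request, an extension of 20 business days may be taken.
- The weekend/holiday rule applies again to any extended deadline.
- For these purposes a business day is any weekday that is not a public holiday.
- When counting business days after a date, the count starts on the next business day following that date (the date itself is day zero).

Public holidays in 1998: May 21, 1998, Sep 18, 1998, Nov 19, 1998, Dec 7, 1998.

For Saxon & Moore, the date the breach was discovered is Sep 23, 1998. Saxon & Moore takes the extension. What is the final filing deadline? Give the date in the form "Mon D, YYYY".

Dec 3, 1998

Counting 30 business days after Sep 23, 1998 (skipping weekends and listed holidays) reaches Nov 4, 1998.
Nov 4, 1998 (Wednesday) is already a business day.
Counting 20 further business days from Nov 4, 1998 reaches Dec 3, 1998.
Dec 3, 1998 (Thursday) is already a business day.
The final due date is Dec 3, 1998.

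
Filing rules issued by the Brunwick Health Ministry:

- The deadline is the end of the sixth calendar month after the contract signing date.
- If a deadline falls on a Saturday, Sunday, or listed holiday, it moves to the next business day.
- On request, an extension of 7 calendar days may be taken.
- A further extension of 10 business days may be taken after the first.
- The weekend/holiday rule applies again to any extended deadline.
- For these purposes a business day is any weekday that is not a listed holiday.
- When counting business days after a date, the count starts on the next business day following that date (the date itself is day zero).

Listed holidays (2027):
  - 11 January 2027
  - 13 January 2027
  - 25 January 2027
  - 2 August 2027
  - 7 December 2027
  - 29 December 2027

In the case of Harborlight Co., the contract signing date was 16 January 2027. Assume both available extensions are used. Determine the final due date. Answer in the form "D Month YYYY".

6 months after 16 January 2027 falls in July 2027; the last day of that month is 31 July 2027.
31 July 2027 is a Saturday, so it moves to the next business day, 3 August 2027 (Tuesday).
Add the 7 calendar-day extension to 3 August 2027: 10 August 2027.
10 August 2027 (Tuesday) is already a business day.
Applying the 10-business-day extension: 10 business days after 10 August 2027 is 24 August 2027.
24 August 2027 is a Tuesday and not a listed holiday, so it stands.
The final due date is 24 August 2027.

24 August 2027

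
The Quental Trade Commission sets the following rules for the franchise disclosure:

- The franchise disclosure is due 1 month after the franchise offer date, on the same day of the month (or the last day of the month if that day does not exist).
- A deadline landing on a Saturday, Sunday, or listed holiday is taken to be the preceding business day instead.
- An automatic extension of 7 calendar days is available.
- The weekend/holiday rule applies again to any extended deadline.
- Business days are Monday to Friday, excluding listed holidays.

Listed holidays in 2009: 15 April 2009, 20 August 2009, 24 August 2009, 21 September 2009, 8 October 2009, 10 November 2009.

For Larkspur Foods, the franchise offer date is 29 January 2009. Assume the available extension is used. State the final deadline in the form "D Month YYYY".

6 March 2009

1 month after 29 January 2009, on the same day of the month, is 28 February 2009 (day 29 does not exist in February, so the month's last day is used).
28 February 2009 is a Saturday; the preceding business day is 27 February 2009 (Friday).
Add the 7 calendar-day extension to 27 February 2009: 6 March 2009.
6 March 2009 (Friday) is already a business day.
Final deadline: 6 March 2009.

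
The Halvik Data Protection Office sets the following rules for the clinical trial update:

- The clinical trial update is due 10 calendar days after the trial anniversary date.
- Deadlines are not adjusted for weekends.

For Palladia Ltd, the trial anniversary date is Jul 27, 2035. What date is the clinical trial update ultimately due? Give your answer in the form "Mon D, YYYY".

Aug 6, 2035

Trigger date Jul 27, 2035 + 10 calendar days = Aug 6, 2035.
No adjustment is made for weekends or holidays, so Aug 6, 2035 stands.
So the filing is due Aug 6, 2035.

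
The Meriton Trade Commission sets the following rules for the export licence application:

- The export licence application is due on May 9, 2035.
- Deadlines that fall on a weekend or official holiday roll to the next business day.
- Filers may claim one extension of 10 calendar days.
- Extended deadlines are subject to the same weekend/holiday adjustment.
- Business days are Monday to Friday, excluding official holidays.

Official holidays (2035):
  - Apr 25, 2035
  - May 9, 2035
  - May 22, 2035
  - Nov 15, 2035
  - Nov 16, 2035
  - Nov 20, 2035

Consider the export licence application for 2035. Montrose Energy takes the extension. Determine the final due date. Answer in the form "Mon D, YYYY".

May 21, 2035

The stated deadline is May 9, 2035.
Because May 9, 2035 is a listed holiday, the deadline becomes May 10, 2035 (Thursday).
Applying the 10-calendar-day extension: May 10, 2035 + 10 days = May 20, 2035.
Because May 20, 2035 is a Sunday, the deadline becomes May 21, 2035 (Monday).
So the filing is due May 21, 2035.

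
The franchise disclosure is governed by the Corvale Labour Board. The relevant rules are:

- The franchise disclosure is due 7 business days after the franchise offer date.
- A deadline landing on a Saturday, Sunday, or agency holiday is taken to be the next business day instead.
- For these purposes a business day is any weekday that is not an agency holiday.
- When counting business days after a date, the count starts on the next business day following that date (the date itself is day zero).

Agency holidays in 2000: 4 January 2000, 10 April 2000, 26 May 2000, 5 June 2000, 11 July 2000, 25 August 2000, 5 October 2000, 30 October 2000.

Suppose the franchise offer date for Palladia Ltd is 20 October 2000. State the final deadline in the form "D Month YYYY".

1 November 2000

Starting the day after 20 October 2000 and counting 7 business days lands on 1 November 2000.
1 November 2000 is a Wednesday and not a listed holiday, so it stands.
So the filing is due 1 November 2000.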